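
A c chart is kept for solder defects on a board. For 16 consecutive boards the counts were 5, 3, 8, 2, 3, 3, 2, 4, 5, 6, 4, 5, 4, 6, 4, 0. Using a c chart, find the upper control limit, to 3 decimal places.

c̄ = (5 + 3 + 8 + 2 + 3 + 3 + 2 + 4 + 5 + 6 + 4 + 5 + 4 + 6 + 4 + 0) / 16 = 64 / 16 = 4.0000
UCL = c̄ + 3√c̄ = 4.0000 + 3 × √4.0000 = 4.0000 + 3 × 2.0000 = 10.0000

10.000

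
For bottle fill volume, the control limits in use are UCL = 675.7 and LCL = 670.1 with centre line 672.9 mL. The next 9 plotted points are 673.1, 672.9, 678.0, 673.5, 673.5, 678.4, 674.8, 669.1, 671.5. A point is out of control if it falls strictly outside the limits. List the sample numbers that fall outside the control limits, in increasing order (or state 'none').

3, 6, 8

Compare each point to [670.1, 675.7]: sample 3 = 678.0 > UCL; sample 6 = 678.4 > UCL; sample 8 = 669.1 < LCL.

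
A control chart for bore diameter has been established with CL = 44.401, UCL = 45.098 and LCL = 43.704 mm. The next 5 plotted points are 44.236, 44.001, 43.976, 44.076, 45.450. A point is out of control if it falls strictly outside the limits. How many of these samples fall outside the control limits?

1

Compare each point to [43.704, 45.098]: sample 5 = 45.450 > UCL.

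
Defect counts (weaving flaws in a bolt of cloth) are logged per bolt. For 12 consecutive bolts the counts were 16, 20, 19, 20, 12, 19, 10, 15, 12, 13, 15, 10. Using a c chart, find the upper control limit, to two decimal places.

c̄ = (16 + 20 + 19 + 20 + 12 + 19 + 10 + 15 + 12 + 13 + 15 + 10) / 12 = 181 / 12 = 15.0833
UCL = c̄ + 3√c̄ = 15.0833 + 3 × √15.0833 = 15.0833 + 3 × 3.8837 = 26.7345

26.73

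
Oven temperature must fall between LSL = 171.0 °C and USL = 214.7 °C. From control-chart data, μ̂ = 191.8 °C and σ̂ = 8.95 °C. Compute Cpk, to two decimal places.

Cpu = (USL − μ̂) / (3σ̂) = (214.7 − 191.8) / (3 × 8.95) = 0.8529; Cpl = (μ̂ − LSL) / (3σ̂) = (191.8 − 171.0) / (3 × 8.95) = 0.7747; Cpk = min(Cpu, Cpl) = 0.7747

0.77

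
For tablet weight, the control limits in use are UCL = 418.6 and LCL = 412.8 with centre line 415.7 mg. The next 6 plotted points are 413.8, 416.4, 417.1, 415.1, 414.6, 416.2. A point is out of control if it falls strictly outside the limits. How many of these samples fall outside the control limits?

0

All 6 points lie within [412.8, 418.6].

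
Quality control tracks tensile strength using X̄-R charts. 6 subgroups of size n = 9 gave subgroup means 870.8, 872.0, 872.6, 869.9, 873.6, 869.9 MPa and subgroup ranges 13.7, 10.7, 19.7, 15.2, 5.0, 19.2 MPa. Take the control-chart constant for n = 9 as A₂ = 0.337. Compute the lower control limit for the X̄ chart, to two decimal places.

X̄̄ = (870.8 + 872.0 + 872.6 + 869.9 + 873.6 + 869.9) / 6 = 5228.8000 / 6 = 871.4667
R̄ = (13.7 + 10.7 + 19.7 + 15.2 + 5.0 + 19.2) / 6 = 83.5000 / 6 = 13.9167
LCL = X̄̄ − A₂·R̄ = 871.4667 − 0.337 × 13.9167 = 866.7767

866.78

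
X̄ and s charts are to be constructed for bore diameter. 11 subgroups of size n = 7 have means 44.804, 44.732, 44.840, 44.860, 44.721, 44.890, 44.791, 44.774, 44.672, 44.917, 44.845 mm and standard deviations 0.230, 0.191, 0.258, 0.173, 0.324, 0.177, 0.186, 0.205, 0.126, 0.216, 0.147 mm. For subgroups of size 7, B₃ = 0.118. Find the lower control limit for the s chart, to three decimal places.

0.024

s̄ = (0.230 + 0.191 + 0.258 + 0.173 + 0.324 + 0.177 + 0.186 + 0.205 + 0.126 + 0.216 + 0.147) / 11 = 0.2030
LCL_s = B₃·s̄ = 0.118 × 0.2030 = 0.0240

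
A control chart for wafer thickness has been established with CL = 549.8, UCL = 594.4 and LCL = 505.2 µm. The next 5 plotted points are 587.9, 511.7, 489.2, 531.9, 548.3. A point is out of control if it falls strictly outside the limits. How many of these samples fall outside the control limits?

Compare each point to [505.2, 594.4]: sample 3 = 489.2 < LCL.

1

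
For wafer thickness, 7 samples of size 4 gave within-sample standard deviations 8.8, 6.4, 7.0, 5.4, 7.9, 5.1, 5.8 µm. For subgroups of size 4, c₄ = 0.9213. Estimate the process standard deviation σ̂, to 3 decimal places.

7.195

s̄ = (8.8 + 6.4 + 7.0 + 5.4 + 7.9 + 5.1 + 5.8) / 7 = 6.6286
σ̂ = s̄ / c₄ = 6.6286 / 0.9213 = 7.1948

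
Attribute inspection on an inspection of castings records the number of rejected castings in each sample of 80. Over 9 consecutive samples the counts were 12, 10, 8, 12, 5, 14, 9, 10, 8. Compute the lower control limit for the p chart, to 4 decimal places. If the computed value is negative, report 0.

0.0124

p̄ = Σdᵢ / (k·n) = 88 / (9 × 80) = 0.12222
LCL = p̄ − 3·√(p̄(1−p̄)/n) = 0.12222 − 3 × 0.03662 = 0.01236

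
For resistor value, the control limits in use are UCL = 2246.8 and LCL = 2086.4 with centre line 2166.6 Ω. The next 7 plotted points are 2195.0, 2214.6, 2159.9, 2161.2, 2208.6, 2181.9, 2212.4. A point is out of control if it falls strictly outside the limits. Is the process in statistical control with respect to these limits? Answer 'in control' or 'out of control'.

All 7 points lie within [2086.4, 2246.8].

in control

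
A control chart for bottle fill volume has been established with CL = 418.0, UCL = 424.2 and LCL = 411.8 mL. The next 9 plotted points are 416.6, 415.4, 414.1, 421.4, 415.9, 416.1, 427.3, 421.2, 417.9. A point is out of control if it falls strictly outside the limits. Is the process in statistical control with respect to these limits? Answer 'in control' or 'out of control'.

out of control

Compare each point to [411.8, 424.2]: sample 7 = 427.3 > UCL.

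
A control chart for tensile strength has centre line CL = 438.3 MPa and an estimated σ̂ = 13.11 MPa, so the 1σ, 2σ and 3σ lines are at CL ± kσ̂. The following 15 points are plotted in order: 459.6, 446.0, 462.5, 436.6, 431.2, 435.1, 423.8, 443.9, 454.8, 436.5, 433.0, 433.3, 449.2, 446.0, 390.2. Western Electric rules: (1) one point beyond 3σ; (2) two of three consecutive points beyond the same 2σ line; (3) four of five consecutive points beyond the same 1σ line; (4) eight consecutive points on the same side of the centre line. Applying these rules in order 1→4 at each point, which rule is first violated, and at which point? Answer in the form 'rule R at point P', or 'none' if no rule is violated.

rule 1 at point 15

Zone of each point (C = within 1σ̂, B = 1σ̂–2σ̂, A = 2σ̂–3σ̂, * = beyond 3σ̂; sign = side of CL): 1:+B, 2:+C, 3:+B, 4:-C, 5:-C, 6:-C, 7:-B, 8:+C, 9:+B, 10:-C, 11:-C, 12:-C, 13:+C, 14:+C, 15:-*
Rule 1 (one point beyond the 3σ limits) is satisfied at point 15.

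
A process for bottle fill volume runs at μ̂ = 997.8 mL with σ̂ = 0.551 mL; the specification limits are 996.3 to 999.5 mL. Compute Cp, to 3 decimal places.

Cp = (USL − LSL) / (6σ̂) = (999.5 − 996.3) / (6 × 0.551) = 3.2000 / 3.3060 = 0.9679

0.968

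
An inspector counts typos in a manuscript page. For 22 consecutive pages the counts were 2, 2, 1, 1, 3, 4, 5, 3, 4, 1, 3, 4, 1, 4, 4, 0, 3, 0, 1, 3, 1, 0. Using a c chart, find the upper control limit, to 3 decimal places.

6.795

c̄ = (2 + 2 + 1 + 1 + 3 + 4 + 5 + 3 + 4 + 1 + 3 + 4 + 1 + 4 + 4 + 0 + 3 + 0 + 1 + 3 + 1 + 0) / 22 = 50 / 22 = 2.2727
UCL = c̄ + 3√c̄ = 2.2727 + 3 × √2.2727 = 2.2727 + 3 × 1.5076 = 6.7954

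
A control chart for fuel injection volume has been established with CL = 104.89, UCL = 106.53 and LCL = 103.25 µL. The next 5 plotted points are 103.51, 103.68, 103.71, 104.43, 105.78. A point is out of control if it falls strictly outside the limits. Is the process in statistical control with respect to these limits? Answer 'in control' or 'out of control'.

in control

All 5 points lie within [103.25, 106.53].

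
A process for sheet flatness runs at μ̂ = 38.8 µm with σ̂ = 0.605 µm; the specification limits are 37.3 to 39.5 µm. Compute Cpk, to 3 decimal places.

Cpu = (USL − μ̂) / (3σ̂) = (39.5 − 38.8) / (3 × 0.605) = 0.3857; Cpl = (μ̂ − LSL) / (3σ̂) = (38.8 − 37.3) / (3 × 0.605) = 0.8264; Cpk = min(Cpu, Cpl) = 0.3857

0.386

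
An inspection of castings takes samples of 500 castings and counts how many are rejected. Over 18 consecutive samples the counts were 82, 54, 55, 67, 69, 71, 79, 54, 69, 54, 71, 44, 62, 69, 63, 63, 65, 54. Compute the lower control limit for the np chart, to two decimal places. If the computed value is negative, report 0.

41.26

p̄ = Σdᵢ / (k·n) = 1145 / (18 × 500) = 0.12722
LCL = np̄ − 3·√(np̄(1−p̄)) = 63.6111 − 3 × 7.4511 = 41.2579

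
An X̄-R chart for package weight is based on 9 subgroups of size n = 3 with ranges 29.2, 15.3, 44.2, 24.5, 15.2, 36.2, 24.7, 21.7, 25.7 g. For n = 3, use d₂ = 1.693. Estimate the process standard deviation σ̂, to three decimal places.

R̄ = (29.2 + 15.3 + 44.2 + 24.5 + 15.2 + 36.2 + 24.7 + 21.7 + 25.7) / 9 = 26.3000
σ̂ = R̄ / d₂ = 26.3000 / 1.693 = 15.5346

15.535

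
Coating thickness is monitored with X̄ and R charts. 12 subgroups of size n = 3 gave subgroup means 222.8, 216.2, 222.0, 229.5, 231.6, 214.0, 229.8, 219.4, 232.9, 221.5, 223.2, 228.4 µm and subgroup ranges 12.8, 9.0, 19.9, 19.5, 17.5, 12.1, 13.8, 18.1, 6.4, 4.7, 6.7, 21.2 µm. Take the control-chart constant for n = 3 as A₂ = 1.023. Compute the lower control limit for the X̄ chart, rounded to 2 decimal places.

210.49

X̄̄ = (222.8 + 216.2 + 222.0 + 229.5 + 231.6 + 214.0 + 229.8 + 219.4 + 232.9 + 221.5 + 223.2 + 228.4) / 12 = 2691.3000 / 12 = 224.2750
R̄ = (12.8 + 9.0 + 19.9 + 19.5 + 17.5 + 12.1 + 13.8 + 18.1 + 6.4 + 4.7 + 6.7 + 21.2) / 12 = 161.7000 / 12 = 13.4750
LCL = X̄̄ − A₂·R̄ = 224.2750 − 1.023 × 13.4750 = 210.4901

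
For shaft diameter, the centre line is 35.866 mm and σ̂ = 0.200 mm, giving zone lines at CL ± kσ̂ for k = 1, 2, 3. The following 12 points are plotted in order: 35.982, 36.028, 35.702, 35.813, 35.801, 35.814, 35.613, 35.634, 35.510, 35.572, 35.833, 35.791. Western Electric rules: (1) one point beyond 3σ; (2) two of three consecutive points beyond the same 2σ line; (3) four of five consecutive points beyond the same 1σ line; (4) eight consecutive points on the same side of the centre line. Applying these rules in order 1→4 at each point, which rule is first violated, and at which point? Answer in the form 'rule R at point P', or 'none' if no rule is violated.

rule 3 at point 10

Zone of each point (C = within 1σ̂, B = 1σ̂–2σ̂, A = 2σ̂–3σ̂, * = beyond 3σ̂; sign = side of CL): 1:+C, 2:+C, 3:-C, 4:-C, 5:-C, 6:-C, 7:-B, 8:-B, 9:-B, 10:-B, 11:-C, 12:-C
Rule 3 (four of five consecutive points beyond the same 1σ limit) is satisfied at point 10.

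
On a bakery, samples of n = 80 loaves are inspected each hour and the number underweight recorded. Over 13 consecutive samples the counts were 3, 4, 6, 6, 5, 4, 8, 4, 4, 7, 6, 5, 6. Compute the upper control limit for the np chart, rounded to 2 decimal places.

p̄ = Σdᵢ / (k·n) = 68 / (13 × 80) = 0.06538
UCL = np̄ + 3·√(np̄(1−p̄)) = 5.2308 + 3 × √(5.2308×0.93462) = 5.2308 + 3 × 2.2111 = 11.8639

11.86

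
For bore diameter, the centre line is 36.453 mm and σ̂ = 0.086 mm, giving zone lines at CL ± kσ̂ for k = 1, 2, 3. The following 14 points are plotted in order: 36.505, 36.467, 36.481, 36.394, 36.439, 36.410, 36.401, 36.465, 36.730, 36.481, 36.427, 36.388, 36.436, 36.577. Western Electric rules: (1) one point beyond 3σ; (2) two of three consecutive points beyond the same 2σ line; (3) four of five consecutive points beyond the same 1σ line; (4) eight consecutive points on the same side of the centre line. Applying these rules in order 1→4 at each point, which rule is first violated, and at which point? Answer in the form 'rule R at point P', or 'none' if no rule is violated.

Zone of each point (C = within 1σ̂, B = 1σ̂–2σ̂, A = 2σ̂–3σ̂, * = beyond 3σ̂; sign = side of CL): 1:+C, 2:+C, 3:+C, 4:-C, 5:-C, 6:-C, 7:-C, 8:+C, 9:+*, 10:+C, 11:-C, 12:-C, 13:-C, 14:+B
Rule 1 (one point beyond the 3σ limits) is satisfied at point 9.

rule 1 at point 9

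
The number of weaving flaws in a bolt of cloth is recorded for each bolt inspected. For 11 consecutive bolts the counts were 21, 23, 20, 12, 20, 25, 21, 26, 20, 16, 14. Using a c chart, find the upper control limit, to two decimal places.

33.17

c̄ = (21 + 23 + 20 + 12 + 20 + 25 + 21 + 26 + 20 + 16 + 14) / 11 = 218 / 11 = 19.8182
UCL = c̄ + 3√c̄ = 19.8182 + 3 × √19.8182 = 19.8182 + 3 × 4.4518 = 33.1735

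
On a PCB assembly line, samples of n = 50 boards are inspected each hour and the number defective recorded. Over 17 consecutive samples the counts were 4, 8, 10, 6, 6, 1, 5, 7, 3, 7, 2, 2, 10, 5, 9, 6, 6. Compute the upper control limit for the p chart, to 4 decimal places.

0.2490

p̄ = Σdᵢ / (k·n) = 97 / (17 × 50) = 0.11412
UCL = p̄ + 3·√(p̄(1−p̄)/n) = 0.11412 + 3 × √(0.11412×0.88588/50) = 0.11412 + 3 × 0.04497 = 0.24901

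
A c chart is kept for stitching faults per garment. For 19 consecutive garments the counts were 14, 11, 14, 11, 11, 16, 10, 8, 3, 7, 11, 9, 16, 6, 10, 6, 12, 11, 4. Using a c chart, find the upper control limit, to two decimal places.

19.49

c̄ = (14 + 11 + 14 + 11 + 11 + 16 + 10 + 8 + 3 + 7 + 11 + 9 + 16 + 6 + 10 + 6 + 12 + 11 + 4) / 19 = 190 / 19 = 10.0000
UCL = c̄ + 3√c̄ = 10.0000 + 3 × √10.0000 = 10.0000 + 3 × 3.1623 = 19.4868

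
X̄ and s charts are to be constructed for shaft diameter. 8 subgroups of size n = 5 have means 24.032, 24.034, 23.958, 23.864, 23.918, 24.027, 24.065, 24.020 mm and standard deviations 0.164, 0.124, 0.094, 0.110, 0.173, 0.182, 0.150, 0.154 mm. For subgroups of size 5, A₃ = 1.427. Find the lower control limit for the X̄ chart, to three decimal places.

X̄̄ = (24.032 + 24.034 + 23.958 + 23.864 + 23.918 + 24.027 + 24.065 + 24.020) / 8 = 23.9898
s̄ = (0.164 + 0.124 + 0.094 + 0.110 + 0.173 + 0.182 + 0.150 + 0.154) / 8 = 0.1439
LCL = X̄̄ − A₃·s̄ = 23.9898 − 1.427 × 0.1439 = 23.7844

23.784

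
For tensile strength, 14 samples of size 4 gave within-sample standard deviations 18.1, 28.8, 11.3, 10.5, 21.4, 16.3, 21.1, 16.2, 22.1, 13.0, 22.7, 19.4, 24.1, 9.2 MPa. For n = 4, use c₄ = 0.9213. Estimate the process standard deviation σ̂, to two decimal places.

19.71

s̄ = (18.1 + 28.8 + 11.3 + 10.5 + 21.4 + 16.3 + 21.1 + 16.2 + 22.1 + 13.0 + 22.7 + 19.4 + 24.1 + 9.2) / 14 = 18.1571
σ̂ = s̄ / c₄ = 18.1571 / 0.9213 = 19.7082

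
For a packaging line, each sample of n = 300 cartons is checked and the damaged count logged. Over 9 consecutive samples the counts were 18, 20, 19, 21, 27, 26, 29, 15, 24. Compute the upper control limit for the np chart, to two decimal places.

p̄ = Σdᵢ / (k·n) = 199 / (9 × 300) = 0.07370
UCL = np̄ + 3·√(np̄(1−p̄)) = 22.1111 + 3 × √(22.1111×0.92630) = 22.1111 + 3 × 4.5256 = 35.6880

35.69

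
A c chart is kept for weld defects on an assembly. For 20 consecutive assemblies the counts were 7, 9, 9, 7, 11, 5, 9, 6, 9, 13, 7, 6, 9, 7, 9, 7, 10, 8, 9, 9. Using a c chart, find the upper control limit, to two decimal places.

16.94

c̄ = (7 + 9 + 9 + 7 + 11 + 5 + 9 + 6 + 9 + 13 + 7 + 6 + 9 + 7 + 9 + 7 + 10 + 8 + 9 + 9) / 20 = 166 / 20 = 8.3000
UCL = c̄ + 3√c̄ = 8.3000 + 3 × √8.3000 = 8.3000 + 3 × 2.8810 = 16.9429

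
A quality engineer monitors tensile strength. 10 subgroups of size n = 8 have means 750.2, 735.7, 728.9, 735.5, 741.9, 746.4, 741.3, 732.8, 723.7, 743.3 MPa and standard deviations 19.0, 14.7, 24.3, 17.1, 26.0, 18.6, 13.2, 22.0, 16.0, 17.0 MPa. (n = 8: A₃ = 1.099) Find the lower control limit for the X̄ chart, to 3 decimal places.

X̄̄ = (750.2 + 735.7 + 728.9 + 735.5 + 741.9 + 746.4 + 741.3 + 732.8 + 723.7 + 743.3) / 10 = 737.9700
s̄ = (19.0 + 14.7 + 24.3 + 17.1 + 26.0 + 18.6 + 13.2 + 22.0 + 16.0 + 17.0) / 10 = 18.7900
LCL = X̄̄ − A₃·s̄ = 737.9700 − 1.099 × 18.7900 = 717.3198

717.320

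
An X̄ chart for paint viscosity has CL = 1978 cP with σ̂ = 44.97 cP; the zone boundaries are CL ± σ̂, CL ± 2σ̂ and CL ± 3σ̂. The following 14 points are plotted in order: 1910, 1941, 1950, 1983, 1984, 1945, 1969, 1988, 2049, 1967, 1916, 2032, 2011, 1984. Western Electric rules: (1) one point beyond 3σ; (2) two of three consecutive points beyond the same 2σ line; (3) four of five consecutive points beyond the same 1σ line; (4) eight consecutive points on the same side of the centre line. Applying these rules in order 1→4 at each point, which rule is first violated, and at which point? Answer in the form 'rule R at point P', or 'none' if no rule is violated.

none

Zone of each point (C = within 1σ̂, B = 1σ̂–2σ̂, A = 2σ̂–3σ̂, * = beyond 3σ̂; sign = side of CL): 1:-B, 2:-C, 3:-C, 4:+C, 5:+C, 6:-C, 7:-C, 8:+C, 9:+B, 10:-C, 11:-B, 12:+B, 13:+C, 14:+C
No rule fires across all 14 points.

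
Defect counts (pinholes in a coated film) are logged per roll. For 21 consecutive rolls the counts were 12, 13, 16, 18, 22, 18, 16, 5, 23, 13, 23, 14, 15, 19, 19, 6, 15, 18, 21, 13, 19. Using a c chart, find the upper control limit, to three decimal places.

c̄ = (12 + 13 + 16 + 18 + 22 + 18 + 16 + 5 + 23 + 13 + 23 + 14 + 15 + 19 + 19 + 6 + 15 + 18 + 21 + 13 + 19) / 21 = 338 / 21 = 16.0952
UCL = c̄ + 3√c̄ = 16.0952 + 3 × √16.0952 = 16.0952 + 3 × 4.0119 = 28.1309

28.131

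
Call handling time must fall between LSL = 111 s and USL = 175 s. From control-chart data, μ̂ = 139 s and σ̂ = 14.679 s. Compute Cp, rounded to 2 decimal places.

0.73

Cp = (USL − LSL) / (6σ̂) = (175 − 111) / (6 × 14.679) = 64.0000 / 88.0740 = 0.7267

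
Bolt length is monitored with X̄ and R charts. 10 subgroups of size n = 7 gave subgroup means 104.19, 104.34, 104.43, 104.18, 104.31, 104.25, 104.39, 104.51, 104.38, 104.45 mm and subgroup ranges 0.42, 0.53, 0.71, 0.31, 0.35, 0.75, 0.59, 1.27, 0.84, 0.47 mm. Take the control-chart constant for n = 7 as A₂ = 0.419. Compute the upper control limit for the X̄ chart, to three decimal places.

104.604

X̄̄ = (104.19 + 104.34 + 104.43 + 104.18 + 104.31 + 104.25 + 104.39 + 104.51 + 104.38 + 104.45) / 10 = 1043.4300 / 10 = 104.3430
R̄ = (0.42 + 0.53 + 0.71 + 0.31 + 0.35 + 0.75 + 0.59 + 1.27 + 0.84 + 0.47) / 10 = 6.2400 / 10 = 0.6240
UCL = X̄̄ + A₂·R̄ = 104.3430 + 0.419 × 0.6240 = 104.6045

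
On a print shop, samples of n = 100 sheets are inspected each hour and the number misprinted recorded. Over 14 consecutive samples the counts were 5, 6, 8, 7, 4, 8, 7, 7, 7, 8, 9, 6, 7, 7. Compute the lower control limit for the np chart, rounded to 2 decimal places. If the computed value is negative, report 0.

0.00

p̄ = Σdᵢ / (k·n) = 96 / (14 × 100) = 0.06857
LCL = np̄ − 3·√(np̄(1−p̄)) = 6.8571 − 3 × 2.5272 = -0.7246 → 0 (negative, so LCL = 0)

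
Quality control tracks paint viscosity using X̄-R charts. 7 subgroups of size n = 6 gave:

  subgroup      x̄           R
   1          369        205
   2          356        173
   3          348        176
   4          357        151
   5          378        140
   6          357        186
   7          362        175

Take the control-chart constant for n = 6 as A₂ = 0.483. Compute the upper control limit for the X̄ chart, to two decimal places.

444.21

X̄̄ = (369 + 356 + 348 + 357 + 378 + 357 + 362) / 7 = 2527.0000 / 7 = 361.0000
R̄ = (205 + 173 + 176 + 151 + 140 + 186 + 175) / 7 = 1206.0000 / 7 = 172.2857
UCL = X̄̄ + A₂·R̄ = 361.0000 + 0.483 × 172.2857 = 444.2140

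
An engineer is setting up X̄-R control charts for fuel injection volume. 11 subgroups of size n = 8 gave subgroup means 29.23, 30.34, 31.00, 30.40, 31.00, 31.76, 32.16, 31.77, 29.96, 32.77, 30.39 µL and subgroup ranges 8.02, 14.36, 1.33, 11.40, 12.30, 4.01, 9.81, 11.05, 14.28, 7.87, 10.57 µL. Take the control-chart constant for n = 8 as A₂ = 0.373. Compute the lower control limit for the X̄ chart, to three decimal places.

27.420

X̄̄ = (29.23 + 30.34 + 31.00 + 30.40 + 31.00 + 31.76 + 32.16 + 31.77 + 29.96 + 32.77 + 30.39) / 11 = 340.7800 / 11 = 30.9800
R̄ = (8.02 + 14.36 + 1.33 + 11.40 + 12.30 + 4.01 + 9.81 + 11.05 + 14.28 + 7.87 + 10.57) / 11 = 105.0000 / 11 = 9.5455
LCL = X̄̄ − A₂·R̄ = 30.9800 − 0.373 × 9.5455 = 27.4195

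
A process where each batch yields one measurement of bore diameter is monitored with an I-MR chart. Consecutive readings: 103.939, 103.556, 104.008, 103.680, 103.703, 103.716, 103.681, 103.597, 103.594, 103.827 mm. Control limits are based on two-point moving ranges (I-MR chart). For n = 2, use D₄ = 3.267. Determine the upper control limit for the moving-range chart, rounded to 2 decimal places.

Moving ranges: 0.383, 0.452, 0.328, 0.023, 0.013, 0.035, 0.084, 0.003, 0.233; M̄R̄ = 1.5540 / 9 = 0.1727
UCL_MR = D₄·M̄R̄ = 3.267 × 0.1727 = 0.5641

0.56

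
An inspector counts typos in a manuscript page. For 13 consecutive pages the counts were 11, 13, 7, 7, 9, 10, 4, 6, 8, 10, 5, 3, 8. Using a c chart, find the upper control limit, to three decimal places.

c̄ = (11 + 13 + 7 + 7 + 9 + 10 + 4 + 6 + 8 + 10 + 5 + 3 + 8) / 13 = 101 / 13 = 7.7692
UCL = c̄ + 3√c̄ = 7.7692 + 3 × √7.7692 = 7.7692 + 3 × 2.7873 = 16.1312

16.131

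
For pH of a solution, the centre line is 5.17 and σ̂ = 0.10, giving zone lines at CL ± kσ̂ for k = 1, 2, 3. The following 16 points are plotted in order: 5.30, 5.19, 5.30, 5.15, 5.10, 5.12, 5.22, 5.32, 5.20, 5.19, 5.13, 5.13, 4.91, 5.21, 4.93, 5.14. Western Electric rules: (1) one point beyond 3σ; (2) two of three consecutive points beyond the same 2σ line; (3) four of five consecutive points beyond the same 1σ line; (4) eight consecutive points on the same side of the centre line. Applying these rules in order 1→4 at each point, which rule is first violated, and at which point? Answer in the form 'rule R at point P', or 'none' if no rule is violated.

rule 2 at point 15

Zone of each point (C = within 1σ̂, B = 1σ̂–2σ̂, A = 2σ̂–3σ̂, * = beyond 3σ̂; sign = side of CL): 1:+B, 2:+C, 3:+B, 4:-C, 5:-C, 6:-C, 7:+C, 8:+B, 9:+C, 10:+C, 11:-C, 12:-C, 13:-A, 14:+C, 15:-A, 16:-C
Rule 2 (two of three consecutive points beyond the same 2σ limit) is satisfied at point 15.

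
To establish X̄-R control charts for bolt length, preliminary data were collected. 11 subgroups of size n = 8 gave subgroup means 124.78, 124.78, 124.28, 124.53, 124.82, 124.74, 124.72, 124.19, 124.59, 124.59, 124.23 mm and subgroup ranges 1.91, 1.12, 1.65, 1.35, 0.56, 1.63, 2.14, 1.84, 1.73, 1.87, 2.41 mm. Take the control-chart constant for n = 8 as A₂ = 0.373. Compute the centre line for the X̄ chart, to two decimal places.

124.57

X̄̄ = (124.78 + 124.78 + 124.28 + 124.53 + 124.82 + 124.74 + 124.72 + 124.19 + 124.59 + 124.59 + 124.23) / 11 = 1370.2500 / 11 = 124.5682
CL = X̄̄ = 124.5682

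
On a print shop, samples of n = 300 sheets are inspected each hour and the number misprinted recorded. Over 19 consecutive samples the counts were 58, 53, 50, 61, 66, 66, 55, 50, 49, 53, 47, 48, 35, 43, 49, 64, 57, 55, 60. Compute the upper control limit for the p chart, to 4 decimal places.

p̄ = Σdᵢ / (k·n) = 1019 / (19 × 300) = 0.17877
UCL = p̄ + 3·√(p̄(1−p̄)/n) = 0.17877 + 3 × √(0.17877×0.82123/300) = 0.17877 + 3 × 0.02212 = 0.24514

0.2451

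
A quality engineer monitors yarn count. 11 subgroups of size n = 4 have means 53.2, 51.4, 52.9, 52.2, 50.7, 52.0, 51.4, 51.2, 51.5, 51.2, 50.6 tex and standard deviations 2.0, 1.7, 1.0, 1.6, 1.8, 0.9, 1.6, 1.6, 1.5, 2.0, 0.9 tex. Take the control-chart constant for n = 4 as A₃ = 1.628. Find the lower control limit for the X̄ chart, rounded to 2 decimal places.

49.21

X̄̄ = (53.2 + 51.4 + 52.9 + 52.2 + 50.7 + 52.0 + 51.4 + 51.2 + 51.5 + 51.2 + 50.6) / 11 = 51.6636
s̄ = (2.0 + 1.7 + 1.0 + 1.6 + 1.8 + 0.9 + 1.6 + 1.6 + 1.5 + 2.0 + 0.9) / 11 = 1.5091
LCL = X̄̄ − A₃·s̄ = 51.6636 − 1.628 × 1.5091 = 49.2068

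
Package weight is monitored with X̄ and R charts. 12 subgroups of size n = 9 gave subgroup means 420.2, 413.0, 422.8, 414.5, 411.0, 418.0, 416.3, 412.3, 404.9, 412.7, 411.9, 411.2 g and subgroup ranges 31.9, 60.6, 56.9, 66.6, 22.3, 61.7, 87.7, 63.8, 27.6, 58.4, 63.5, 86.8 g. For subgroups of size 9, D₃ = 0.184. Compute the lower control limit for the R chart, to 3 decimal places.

R̄ = (31.9 + 60.6 + 56.9 + 66.6 + 22.3 + 61.7 + 87.7 + 63.8 + 27.6 + 58.4 + 63.5 + 86.8) / 12 = 687.8000 / 12 = 57.3167
LCL_R = D₃·R̄ = 0.184 × 57.3167 = 10.5463

10.546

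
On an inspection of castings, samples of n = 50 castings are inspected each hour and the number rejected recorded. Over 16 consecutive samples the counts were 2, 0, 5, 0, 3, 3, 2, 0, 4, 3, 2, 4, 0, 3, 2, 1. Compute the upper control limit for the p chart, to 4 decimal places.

p̄ = Σdᵢ / (k·n) = 34 / (16 × 50) = 0.04250
UCL = p̄ + 3·√(p̄(1−p̄)/n) = 0.04250 + 3 × √(0.04250×0.95750/50) = 0.04250 + 3 × 0.02853 = 0.12809

0.1281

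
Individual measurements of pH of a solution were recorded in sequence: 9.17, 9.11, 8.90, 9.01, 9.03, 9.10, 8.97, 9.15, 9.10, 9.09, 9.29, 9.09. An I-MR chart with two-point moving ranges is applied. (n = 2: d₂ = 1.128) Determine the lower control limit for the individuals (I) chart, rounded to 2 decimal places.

8.78

X̄ = (9.17 + 9.11 + 8.90 + 9.01 + 9.03 + 9.10 + 8.97 + 9.15 + 9.10 + 9.09 + 9.29 + 9.09) / 12 = 9.0842
Moving ranges: 0.06, 0.21, 0.11, 0.02, 0.07, 0.13, 0.18, 0.05, 0.01, 0.20, 0.20; M̄R̄ = 1.2400 / 11 = 0.1127
LCL = X̄ − 3·M̄R̄/d₂ = 9.0842 − 3 × 0.1127 / 1.128 = 8.7844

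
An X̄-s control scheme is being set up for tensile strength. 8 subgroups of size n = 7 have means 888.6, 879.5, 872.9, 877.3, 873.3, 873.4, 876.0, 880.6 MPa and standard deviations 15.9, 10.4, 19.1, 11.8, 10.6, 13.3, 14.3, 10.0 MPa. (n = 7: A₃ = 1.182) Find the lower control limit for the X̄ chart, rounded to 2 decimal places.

862.13

X̄̄ = (888.6 + 879.5 + 872.9 + 877.3 + 873.3 + 873.4 + 876.0 + 880.6) / 8 = 877.7000
s̄ = (15.9 + 10.4 + 19.1 + 11.8 + 10.6 + 13.3 + 14.3 + 10.0) / 8 = 13.1750
LCL = X̄̄ − A₃·s̄ = 877.7000 − 1.182 × 13.1750 = 862.1272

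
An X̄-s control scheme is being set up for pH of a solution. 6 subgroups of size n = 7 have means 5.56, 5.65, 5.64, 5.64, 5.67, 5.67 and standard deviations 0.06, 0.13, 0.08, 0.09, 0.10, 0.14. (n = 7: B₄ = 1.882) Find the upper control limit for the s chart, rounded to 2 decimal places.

s̄ = (0.06 + 0.13 + 0.08 + 0.09 + 0.10 + 0.14) / 6 = 0.1000
UCL_s = B₄·s̄ = 1.882 × 0.1000 = 0.1882

0.19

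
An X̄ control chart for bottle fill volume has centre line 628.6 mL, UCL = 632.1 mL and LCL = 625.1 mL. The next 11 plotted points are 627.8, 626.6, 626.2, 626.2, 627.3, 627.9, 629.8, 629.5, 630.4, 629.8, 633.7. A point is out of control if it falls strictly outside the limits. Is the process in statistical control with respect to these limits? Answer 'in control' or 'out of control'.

Compare each point to [625.1, 632.1]: sample 11 = 633.7 > UCL.

out of control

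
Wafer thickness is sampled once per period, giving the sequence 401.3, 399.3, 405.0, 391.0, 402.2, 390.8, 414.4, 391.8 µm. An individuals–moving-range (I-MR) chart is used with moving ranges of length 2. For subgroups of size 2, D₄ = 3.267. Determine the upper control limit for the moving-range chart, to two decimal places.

Moving ranges: 2.0, 5.7, 14.0, 11.2, 11.4, 23.6, 22.6; M̄R̄ = 90.5000 / 7 = 12.9286
UCL_MR = D₄·M̄R̄ = 3.267 × 12.9286 = 42.2376

42.24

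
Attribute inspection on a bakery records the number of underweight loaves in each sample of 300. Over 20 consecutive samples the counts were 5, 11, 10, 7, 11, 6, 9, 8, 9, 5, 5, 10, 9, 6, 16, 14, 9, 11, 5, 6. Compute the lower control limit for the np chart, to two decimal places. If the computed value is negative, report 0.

p̄ = Σdᵢ / (k·n) = 172 / (20 × 300) = 0.02867
LCL = np̄ − 3·√(np̄(1−p̄)) = 8.6000 − 3 × 2.8902 = -0.0707 → 0 (negative, so LCL = 0)

0.00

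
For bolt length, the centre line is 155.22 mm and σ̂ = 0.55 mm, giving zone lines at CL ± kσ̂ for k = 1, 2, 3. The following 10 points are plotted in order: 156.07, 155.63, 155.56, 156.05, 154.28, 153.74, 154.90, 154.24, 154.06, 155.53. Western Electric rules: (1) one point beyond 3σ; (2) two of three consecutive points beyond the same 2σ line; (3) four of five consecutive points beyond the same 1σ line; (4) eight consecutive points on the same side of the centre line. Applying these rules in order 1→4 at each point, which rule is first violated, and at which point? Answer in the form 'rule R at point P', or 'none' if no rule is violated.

Zone of each point (C = within 1σ̂, B = 1σ̂–2σ̂, A = 2σ̂–3σ̂, * = beyond 3σ̂; sign = side of CL): 1:+B, 2:+C, 3:+C, 4:+B, 5:-B, 6:-A, 7:-C, 8:-B, 9:-A, 10:+C
Rule 3 (four of five consecutive points beyond the same 1σ limit) is satisfied at point 9.

rule 3 at point 9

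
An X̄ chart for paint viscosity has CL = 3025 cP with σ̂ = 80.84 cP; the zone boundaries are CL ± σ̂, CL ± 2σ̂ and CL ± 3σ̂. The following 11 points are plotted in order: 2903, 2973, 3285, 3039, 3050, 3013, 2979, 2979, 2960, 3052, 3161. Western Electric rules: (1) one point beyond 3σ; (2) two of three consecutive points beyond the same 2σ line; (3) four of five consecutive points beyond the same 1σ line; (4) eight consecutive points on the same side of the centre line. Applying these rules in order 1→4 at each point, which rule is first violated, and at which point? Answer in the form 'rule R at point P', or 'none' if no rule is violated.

Zone of each point (C = within 1σ̂, B = 1σ̂–2σ̂, A = 2σ̂–3σ̂, * = beyond 3σ̂; sign = side of CL): 1:-B, 2:-C, 3:+*, 4:+C, 5:+C, 6:-C, 7:-C, 8:-C, 9:-C, 10:+C, 11:+B
Rule 1 (one point beyond the 3σ limits) is satisfied at point 3.

rule 1 at point 3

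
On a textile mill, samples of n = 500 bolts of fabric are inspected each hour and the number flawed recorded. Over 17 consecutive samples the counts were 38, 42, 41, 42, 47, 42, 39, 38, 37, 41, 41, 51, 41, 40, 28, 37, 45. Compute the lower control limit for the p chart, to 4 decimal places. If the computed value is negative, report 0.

p̄ = Σdᵢ / (k·n) = 690 / (17 × 500) = 0.08118
LCL = p̄ − 3·√(p̄(1−p̄)/n) = 0.08118 − 3 × 0.01221 = 0.04454

0.0445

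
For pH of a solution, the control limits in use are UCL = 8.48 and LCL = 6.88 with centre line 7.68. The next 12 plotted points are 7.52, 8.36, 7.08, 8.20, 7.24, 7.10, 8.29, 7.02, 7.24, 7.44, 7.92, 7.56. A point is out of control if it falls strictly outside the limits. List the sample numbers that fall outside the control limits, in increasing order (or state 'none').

All 12 points lie within [6.88, 8.48].

none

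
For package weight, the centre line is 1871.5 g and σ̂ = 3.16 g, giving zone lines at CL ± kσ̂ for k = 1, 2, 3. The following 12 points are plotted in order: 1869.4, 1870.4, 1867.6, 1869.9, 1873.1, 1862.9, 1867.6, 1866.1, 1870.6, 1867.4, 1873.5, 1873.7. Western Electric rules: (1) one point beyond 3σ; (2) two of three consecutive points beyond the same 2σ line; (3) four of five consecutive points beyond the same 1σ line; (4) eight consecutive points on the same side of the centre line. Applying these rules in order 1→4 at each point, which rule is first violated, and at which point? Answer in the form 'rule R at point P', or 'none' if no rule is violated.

rule 3 at point 10

Zone of each point (C = within 1σ̂, B = 1σ̂–2σ̂, A = 2σ̂–3σ̂, * = beyond 3σ̂; sign = side of CL): 1:-C, 2:-C, 3:-B, 4:-C, 5:+C, 6:-A, 7:-B, 8:-B, 9:-C, 10:-B, 11:+C, 12:+C
Rule 3 (four of five consecutive points beyond the same 1σ limit) is satisfied at point 10.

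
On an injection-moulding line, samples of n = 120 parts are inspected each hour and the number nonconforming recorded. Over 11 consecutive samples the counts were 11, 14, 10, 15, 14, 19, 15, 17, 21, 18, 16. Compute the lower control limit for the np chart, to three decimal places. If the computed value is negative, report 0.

4.446

p̄ = Σdᵢ / (k·n) = 170 / (11 × 120) = 0.12879
LCL = np̄ − 3·√(np̄(1−p̄)) = 15.4545 − 3 × 3.6694 = 4.4465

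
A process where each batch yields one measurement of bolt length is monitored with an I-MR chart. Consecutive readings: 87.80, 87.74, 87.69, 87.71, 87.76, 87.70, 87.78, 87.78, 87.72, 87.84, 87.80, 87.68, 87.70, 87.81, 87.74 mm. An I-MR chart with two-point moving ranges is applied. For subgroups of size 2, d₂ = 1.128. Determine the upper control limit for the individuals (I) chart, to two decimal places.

X̄ = (87.80 + 87.74 + 87.69 + 87.71 + 87.76 + 87.70 + 87.78 + 87.78 + 87.72 + 87.84 + 87.80 + 87.68 + 87.70 + 87.81 + 87.74) / 15 = 87.7500
Moving ranges: 0.06, 0.05, 0.02, 0.05, 0.06, 0.08, 0.00, 0.06, 0.12, 0.04, 0.12, 0.02, 0.11, 0.07; M̄R̄ = 0.8600 / 14 = 0.0614
UCL = X̄ + 3·M̄R̄/d₂ = 87.7500 + 3 × 0.0614 / 1.128 = 87.9134

87.91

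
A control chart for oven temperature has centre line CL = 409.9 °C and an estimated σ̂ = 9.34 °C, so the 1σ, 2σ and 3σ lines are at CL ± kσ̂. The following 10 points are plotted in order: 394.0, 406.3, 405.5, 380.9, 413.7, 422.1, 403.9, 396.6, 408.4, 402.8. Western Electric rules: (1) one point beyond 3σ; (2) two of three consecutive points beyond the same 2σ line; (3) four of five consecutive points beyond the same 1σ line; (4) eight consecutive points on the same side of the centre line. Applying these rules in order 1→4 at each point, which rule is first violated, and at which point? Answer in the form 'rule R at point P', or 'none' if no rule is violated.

rule 1 at point 4

Zone of each point (C = within 1σ̂, B = 1σ̂–2σ̂, A = 2σ̂–3σ̂, * = beyond 3σ̂; sign = side of CL): 1:-B, 2:-C, 3:-C, 4:-*, 5:+C, 6:+B, 7:-C, 8:-B, 9:-C, 10:-C
Rule 1 (one point beyond the 3σ limits) is satisfied at point 4.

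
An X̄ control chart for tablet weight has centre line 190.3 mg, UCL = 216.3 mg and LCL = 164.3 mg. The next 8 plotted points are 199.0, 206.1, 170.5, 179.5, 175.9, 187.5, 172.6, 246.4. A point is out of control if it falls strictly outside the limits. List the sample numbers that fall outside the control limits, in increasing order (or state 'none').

Compare each point to [164.3, 216.3]: sample 8 = 246.4 > UCL.

8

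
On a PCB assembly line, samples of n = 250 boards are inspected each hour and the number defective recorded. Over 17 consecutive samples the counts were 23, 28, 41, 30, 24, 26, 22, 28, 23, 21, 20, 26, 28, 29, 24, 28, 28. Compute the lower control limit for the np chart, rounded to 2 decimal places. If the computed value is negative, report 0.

11.83

p̄ = Σdᵢ / (k·n) = 449 / (17 × 250) = 0.10565
LCL = np̄ − 3·√(np̄(1−p̄)) = 26.4118 − 3 × 4.8602 = 11.8312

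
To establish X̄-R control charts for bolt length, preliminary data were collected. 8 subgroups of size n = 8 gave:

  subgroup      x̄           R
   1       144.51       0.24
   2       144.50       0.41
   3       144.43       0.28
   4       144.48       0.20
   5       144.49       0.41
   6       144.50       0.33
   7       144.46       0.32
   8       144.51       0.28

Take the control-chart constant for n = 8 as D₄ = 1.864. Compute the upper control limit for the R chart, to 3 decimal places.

R̄ = (0.24 + 0.41 + 0.28 + 0.20 + 0.41 + 0.33 + 0.32 + 0.28) / 8 = 2.4700 / 8 = 0.3088
UCL_R = D₄·R̄ = 1.864 × 0.3088 = 0.5755

0.576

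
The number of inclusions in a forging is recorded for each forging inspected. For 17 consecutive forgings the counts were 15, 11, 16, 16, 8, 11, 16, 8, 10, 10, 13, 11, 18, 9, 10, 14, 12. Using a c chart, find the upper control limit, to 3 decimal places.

22.729

c̄ = (15 + 11 + 16 + 16 + 8 + 11 + 16 + 8 + 10 + 10 + 13 + 11 + 18 + 9 + 10 + 14 + 12) / 17 = 208 / 17 = 12.2353
UCL = c̄ + 3√c̄ = 12.2353 + 3 × √12.2353 = 12.2353 + 3 × 3.4979 = 22.7290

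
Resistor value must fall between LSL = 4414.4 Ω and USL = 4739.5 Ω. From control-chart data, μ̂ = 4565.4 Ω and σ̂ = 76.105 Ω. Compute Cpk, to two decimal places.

Cpu = (USL − μ̂) / (3σ̂) = (4739.5 − 4565.4) / (3 × 76.105) = 0.7625; Cpl = (μ̂ − LSL) / (3σ̂) = (4565.4 − 4414.4) / (3 × 76.105) = 0.6614; Cpk = min(Cpu, Cpl) = 0.6614

0.66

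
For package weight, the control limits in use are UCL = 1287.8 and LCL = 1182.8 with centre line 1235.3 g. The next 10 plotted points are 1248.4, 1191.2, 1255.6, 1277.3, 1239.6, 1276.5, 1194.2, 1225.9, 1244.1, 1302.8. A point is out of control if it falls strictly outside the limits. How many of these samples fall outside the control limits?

1

Compare each point to [1182.8, 1287.8]: sample 10 = 1302.8 > UCL.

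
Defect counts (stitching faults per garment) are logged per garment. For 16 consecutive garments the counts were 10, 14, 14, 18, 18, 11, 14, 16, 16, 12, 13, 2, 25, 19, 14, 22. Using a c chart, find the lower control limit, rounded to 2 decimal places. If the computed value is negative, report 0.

3.30

c̄ = (10 + 14 + 14 + 18 + 18 + 11 + 14 + 16 + 16 + 12 + 13 + 2 + 25 + 19 + 14 + 22) / 16 = 238 / 16 = 14.8750
LCL = c̄ − 3√c̄ = 14.8750 − 3 × 3.8568 = 3.3046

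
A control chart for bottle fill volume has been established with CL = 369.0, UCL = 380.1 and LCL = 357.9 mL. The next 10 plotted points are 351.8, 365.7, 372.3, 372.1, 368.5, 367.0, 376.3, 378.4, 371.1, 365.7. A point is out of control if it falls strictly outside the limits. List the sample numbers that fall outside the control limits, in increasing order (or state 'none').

Compare each point to [357.9, 380.1]: sample 1 = 351.8 < LCL.

1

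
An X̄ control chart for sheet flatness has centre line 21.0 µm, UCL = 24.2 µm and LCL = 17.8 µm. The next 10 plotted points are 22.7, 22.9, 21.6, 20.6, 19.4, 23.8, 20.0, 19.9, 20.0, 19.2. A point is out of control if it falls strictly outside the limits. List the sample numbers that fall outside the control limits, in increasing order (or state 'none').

none

All 10 points lie within [17.8, 24.2].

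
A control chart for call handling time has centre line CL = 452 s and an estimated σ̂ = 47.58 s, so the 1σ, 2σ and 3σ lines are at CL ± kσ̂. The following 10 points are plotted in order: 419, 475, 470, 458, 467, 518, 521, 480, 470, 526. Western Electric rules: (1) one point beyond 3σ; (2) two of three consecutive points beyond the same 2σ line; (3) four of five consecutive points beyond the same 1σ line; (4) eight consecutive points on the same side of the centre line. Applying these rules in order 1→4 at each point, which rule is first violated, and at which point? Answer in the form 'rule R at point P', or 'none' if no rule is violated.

Zone of each point (C = within 1σ̂, B = 1σ̂–2σ̂, A = 2σ̂–3σ̂, * = beyond 3σ̂; sign = side of CL): 1:-C, 2:+C, 3:+C, 4:+C, 5:+C, 6:+B, 7:+B, 8:+C, 9:+C, 10:+B
Rule 4 (eight consecutive points on the same side of the centre line) is satisfied at point 9.

rule 4 at point 9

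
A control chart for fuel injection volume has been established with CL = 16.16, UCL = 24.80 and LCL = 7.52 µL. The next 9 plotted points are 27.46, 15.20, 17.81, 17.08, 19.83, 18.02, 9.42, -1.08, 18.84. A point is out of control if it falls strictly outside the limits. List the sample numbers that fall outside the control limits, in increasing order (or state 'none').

Compare each point to [7.52, 24.80]: sample 1 = 27.46 > UCL; sample 8 = -1.08 < LCL.

1, 8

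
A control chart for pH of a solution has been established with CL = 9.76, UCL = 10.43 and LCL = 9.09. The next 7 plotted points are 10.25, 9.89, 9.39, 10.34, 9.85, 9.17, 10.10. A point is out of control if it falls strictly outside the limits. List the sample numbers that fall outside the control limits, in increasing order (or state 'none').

none

All 7 points lie within [9.09, 10.43].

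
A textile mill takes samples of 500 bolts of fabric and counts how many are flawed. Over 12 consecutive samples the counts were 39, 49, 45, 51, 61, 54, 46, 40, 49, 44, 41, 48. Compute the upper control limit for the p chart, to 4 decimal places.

p̄ = Σdᵢ / (k·n) = 567 / (12 × 500) = 0.09450
UCL = p̄ + 3·√(p̄(1−p̄)/n) = 0.09450 + 3 × √(0.09450×0.90550/500) = 0.09450 + 3 × 0.01308 = 0.13375

0.1337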